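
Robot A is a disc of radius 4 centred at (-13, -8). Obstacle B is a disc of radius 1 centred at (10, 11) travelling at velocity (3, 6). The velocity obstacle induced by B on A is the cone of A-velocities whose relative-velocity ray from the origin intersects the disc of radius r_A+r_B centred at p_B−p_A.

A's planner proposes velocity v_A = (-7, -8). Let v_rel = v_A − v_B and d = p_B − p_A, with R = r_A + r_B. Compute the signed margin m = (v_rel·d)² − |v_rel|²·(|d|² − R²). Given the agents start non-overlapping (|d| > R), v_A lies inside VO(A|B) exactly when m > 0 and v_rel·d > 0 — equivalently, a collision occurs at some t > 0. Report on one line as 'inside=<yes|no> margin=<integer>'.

d = (23, 19),  |d|² = 890;  R = 4+1 = 5,  c = 890−5² = 865
v_rel = (-10, -14),  |v_rel|² = 296;  v_rel·d = (-10)·(23) + (-14)·(19) = -496
296·t² + 992·t + 865 = 0  ⇒  m = (-496)² − 296·865 = -10024
m = -10024 < 0,  v_rel·d = -496 < 0  ⇒  outside

inside=no margin=-10024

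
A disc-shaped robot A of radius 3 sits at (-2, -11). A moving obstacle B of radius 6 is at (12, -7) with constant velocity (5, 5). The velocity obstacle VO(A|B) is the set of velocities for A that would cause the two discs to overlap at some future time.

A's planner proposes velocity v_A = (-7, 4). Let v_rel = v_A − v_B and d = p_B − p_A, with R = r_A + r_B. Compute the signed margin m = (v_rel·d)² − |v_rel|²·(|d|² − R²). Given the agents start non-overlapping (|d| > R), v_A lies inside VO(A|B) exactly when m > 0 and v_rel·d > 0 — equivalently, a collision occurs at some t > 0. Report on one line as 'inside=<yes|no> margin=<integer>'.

d = (14, 4),  |d|² = 212;  R = 3+6 = 9,  c = 212−9² = 131
v_rel = (-12, -1),  |v_rel|² = 145;  v_rel·d = (-12)·(14) + (-1)·(4) = -172
145·t² + 344·t + 131 = 0  ⇒  m = (-172)² − 145·131 = 10589
m = 10589 > 0,  v_rel·d = -172 < 0  ⇒  outside

inside=no margin=10589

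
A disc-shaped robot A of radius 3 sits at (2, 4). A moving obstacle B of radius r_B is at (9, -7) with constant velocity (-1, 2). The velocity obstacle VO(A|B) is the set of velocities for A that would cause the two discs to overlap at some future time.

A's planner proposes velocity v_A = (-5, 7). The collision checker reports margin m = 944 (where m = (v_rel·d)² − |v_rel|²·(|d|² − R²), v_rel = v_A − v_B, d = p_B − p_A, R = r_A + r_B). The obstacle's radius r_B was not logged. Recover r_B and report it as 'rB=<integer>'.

m = 944
d = (7, -11);  v_rel = (-4, 5),  |v_rel|² = 41
v_rel×d = (-4)·(-11) − (5)·(7) = 9
since m = R²·41 − 9²:  R² = (81 + 944) / 41 = 25
R = √25 = 5  ⇒  r_B = 5 − 3 = 2

rB=2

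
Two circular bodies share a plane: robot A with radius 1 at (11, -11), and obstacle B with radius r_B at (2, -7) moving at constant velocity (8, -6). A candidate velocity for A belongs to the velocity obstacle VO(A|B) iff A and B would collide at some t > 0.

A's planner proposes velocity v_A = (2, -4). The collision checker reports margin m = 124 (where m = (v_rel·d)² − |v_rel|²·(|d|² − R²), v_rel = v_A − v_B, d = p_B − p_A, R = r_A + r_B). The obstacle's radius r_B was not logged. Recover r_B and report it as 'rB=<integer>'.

m = 124
d = (-9, 4);  v_rel = (-6, 2),  |v_rel|² = 40
v_rel×d = (-6)·(4) − (2)·(-9) = -6
since m = R²·40 − (-6)²:  R² = (36 + 124) / 40 = 4
R = √4 = 2  ⇒  r_B = 2 − 1 = 1

rB=1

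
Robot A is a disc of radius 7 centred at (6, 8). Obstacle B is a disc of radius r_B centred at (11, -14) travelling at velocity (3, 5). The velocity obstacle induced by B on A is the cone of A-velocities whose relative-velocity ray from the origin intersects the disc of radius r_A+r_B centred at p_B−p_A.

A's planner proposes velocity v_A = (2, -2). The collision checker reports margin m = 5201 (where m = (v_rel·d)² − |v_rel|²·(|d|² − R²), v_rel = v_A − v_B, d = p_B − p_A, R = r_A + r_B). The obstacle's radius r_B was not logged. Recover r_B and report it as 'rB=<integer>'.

m = 5201
d = (5, -22);  v_rel = (-1, -7),  |v_rel|² = 50
v_rel×d = (-1)·(-22) − (-7)·(5) = 57
since m = R²·50 − 57²:  R² = (3249 + 5201) / 50 = 169
R = √169 = 13  ⇒  r_B = 13 − 7 = 6

rB=6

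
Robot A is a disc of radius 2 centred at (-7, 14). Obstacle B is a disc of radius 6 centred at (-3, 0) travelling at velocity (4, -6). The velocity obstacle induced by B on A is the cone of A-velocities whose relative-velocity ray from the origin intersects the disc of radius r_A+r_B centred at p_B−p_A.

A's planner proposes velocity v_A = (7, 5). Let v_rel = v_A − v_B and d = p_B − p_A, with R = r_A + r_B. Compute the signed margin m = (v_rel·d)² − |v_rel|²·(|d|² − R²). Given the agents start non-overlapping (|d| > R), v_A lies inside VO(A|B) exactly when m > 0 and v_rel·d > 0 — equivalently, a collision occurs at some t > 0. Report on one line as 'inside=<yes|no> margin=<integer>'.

d = (4, -14),  |d|² = 212;  R = 2+6 = 8,  c = 212−8² = 148
v_rel = (3, 11),  |v_rel|² = 130;  v_rel·d = (3)·(4) + (11)·(-14) = -142
130·t² + 284·t + 148 = 0  ⇒  m = (-142)² − 130·148 = 924
m = 924 > 0,  v_rel·d = -142 < 0  ⇒  outside

inside=no margin=924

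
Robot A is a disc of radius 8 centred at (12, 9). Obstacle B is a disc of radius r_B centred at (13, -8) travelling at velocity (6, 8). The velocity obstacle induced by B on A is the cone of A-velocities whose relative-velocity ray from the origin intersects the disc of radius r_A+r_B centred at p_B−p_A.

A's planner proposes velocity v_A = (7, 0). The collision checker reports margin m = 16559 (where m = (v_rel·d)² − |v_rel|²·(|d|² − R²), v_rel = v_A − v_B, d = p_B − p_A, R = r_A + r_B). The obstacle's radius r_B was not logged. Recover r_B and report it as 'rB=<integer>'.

m = 16559
d = (1, -17);  v_rel = (1, -8),  |v_rel|² = 65
v_rel×d = (1)·(-17) − (-8)·(1) = -9
since m = R²·65 − (-9)²:  R² = (81 + 16559) / 65 = 256
R = √256 = 16  ⇒  r_B = 16 − 8 = 8

rB=8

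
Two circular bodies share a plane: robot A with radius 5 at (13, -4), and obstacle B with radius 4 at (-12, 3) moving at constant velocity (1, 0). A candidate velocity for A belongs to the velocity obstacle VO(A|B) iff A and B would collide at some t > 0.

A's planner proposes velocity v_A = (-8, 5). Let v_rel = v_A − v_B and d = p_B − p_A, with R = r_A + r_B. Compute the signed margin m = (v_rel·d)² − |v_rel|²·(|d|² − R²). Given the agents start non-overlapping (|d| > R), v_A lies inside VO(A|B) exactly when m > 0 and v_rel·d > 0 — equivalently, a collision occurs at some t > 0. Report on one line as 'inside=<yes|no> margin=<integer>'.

d = (-25, 7),  |d|² = 674;  R = 5+4 = 9,  c = 674−9² = 593
v_rel = (-9, 5),  |v_rel|² = 106;  v_rel·d = (-9)·(-25) + (5)·(7) = 260
106·t² − 520·t + 593 = 0  ⇒  m = 260² − 106·593 = 4742
m = 4742 > 0,  v_rel·d = 260 > 0  ⇒  inside

inside=yes margin=4742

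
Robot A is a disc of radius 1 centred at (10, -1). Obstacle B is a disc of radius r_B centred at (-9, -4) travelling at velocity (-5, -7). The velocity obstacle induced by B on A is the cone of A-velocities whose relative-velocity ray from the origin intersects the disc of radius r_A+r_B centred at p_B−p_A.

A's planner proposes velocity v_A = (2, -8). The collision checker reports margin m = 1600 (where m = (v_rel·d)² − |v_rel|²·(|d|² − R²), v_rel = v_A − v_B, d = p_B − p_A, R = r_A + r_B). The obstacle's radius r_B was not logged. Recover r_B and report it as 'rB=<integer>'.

m = 1600
d = (-19, -3);  v_rel = (7, -1),  |v_rel|² = 50
v_rel×d = (7)·(-3) − (-1)·(-19) = -40
since m = R²·50 − (-40)²:  R² = (1600 + 1600) / 50 = 64
R = √64 = 8  ⇒  r_B = 8 − 1 = 7

rB=7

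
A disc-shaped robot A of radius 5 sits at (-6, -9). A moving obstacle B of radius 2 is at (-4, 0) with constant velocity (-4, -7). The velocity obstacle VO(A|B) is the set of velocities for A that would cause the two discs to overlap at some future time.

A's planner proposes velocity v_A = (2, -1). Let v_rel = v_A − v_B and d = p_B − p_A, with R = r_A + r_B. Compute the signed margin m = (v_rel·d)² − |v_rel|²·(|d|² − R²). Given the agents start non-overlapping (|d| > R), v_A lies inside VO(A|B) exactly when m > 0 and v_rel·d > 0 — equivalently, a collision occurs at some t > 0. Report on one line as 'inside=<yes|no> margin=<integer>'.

d = (2, 9),  |d|² = 85;  R = 5+2 = 7,  c = 85−7² = 36
v_rel = (6, 6),  |v_rel|² = 72;  v_rel·d = (6)·(2) + (6)·(9) = 66
72·t² − 132·t + 36 = 0  ⇒  m = 66² − 72·36 = 1764
m = 1764 > 0,  v_rel·d = 66 > 0  ⇒  inside

inside=yes margin=1764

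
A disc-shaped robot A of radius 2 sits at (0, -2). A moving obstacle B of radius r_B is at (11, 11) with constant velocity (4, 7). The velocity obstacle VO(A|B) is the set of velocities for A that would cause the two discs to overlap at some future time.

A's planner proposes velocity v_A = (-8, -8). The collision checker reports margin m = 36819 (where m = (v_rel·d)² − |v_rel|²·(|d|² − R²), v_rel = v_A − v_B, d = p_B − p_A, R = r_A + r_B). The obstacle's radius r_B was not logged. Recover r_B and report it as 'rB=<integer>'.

m = 36819
d = (11, 13);  v_rel = (-12, -15),  |v_rel|² = 369
v_rel×d = (-12)·(13) − (-15)·(11) = 9
since m = R²·369 − 9²:  R² = (81 + 36819) / 369 = 100
R = √100 = 10  ⇒  r_B = 10 − 2 = 8

rB=8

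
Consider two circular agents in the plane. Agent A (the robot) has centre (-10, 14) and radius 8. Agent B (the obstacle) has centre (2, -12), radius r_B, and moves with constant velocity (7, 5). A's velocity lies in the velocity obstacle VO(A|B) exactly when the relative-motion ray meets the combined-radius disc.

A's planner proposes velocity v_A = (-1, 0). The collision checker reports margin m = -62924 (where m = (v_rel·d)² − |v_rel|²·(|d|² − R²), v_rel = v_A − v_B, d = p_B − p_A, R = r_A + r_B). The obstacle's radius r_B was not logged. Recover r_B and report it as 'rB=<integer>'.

m = -62924
d = (12, -26);  v_rel = (-8, -5),  |v_rel|² = 89
v_rel×d = (-8)·(-26) − (-5)·(12) = 268
since m = R²·89 − 268²:  R² = (71824 + -62924) / 89 = 100
R = √100 = 10  ⇒  r_B = 10 − 8 = 2

rB=2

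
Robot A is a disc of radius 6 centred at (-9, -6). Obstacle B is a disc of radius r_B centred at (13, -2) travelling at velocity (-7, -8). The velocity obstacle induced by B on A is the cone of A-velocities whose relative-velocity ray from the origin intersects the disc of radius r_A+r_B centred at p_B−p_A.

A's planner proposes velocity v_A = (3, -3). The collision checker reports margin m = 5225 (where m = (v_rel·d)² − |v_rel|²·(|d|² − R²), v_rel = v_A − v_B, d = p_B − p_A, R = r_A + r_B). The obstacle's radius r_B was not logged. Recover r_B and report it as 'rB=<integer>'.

m = 5225
d = (22, 4);  v_rel = (10, 5),  |v_rel|² = 125
v_rel×d = (10)·(4) − (5)·(22) = -70
since m = R²·125 − (-70)²:  R² = (4900 + 5225) / 125 = 81
R = √81 = 9  ⇒  r_B = 9 − 6 = 3

rB=3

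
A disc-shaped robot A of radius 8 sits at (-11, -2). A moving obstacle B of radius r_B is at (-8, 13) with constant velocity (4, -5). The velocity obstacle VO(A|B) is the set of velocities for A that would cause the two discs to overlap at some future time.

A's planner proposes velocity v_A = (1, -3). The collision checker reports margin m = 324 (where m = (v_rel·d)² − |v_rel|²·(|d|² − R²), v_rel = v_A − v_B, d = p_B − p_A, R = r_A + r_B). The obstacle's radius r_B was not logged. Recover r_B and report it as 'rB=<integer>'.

m = 324
d = (3, 15);  v_rel = (-3, 2),  |v_rel|² = 13
v_rel×d = (-3)·(15) − (2)·(3) = -51
since m = R²·13 − (-51)²:  R² = (2601 + 324) / 13 = 225
R = √225 = 15  ⇒  r_B = 15 − 8 = 7

rB=7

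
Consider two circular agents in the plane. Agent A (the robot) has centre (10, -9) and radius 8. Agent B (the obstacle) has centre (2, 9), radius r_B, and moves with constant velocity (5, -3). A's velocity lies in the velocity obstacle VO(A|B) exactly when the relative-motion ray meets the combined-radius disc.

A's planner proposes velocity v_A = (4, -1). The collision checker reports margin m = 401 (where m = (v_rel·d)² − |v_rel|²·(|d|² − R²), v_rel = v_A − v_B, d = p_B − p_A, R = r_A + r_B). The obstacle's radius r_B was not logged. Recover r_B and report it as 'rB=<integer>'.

m = 401
d = (-8, 18);  v_rel = (-1, 2),  |v_rel|² = 5
v_rel×d = (-1)·(18) − (2)·(-8) = -2
since m = R²·5 − (-2)²:  R² = (4 + 401) / 5 = 81
R = √81 = 9  ⇒  r_B = 9 − 8 = 1

rB=1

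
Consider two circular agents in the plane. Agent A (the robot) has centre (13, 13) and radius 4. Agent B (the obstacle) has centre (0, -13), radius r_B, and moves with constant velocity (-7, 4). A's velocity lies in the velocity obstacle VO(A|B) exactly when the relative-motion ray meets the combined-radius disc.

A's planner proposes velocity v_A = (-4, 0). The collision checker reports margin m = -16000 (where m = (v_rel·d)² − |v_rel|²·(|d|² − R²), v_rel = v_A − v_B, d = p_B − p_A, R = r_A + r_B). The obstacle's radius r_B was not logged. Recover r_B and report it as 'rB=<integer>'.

m = -16000
d = (-13, -26);  v_rel = (3, -4),  |v_rel|² = 25
v_rel×d = (3)·(-26) − (-4)·(-13) = -130
since m = R²·25 − (-130)²:  R² = (16900 + -16000) / 25 = 36
R = √36 = 6  ⇒  r_B = 6 − 4 = 2

rB=2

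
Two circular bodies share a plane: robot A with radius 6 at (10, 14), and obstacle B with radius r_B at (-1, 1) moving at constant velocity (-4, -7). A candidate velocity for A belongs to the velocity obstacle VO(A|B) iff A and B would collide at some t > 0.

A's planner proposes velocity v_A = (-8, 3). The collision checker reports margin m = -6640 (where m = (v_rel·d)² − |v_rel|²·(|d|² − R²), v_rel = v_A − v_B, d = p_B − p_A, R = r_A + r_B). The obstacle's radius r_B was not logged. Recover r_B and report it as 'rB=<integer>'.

m = -6640
d = (-11, -13);  v_rel = (-4, 10),  |v_rel|² = 116
v_rel×d = (-4)·(-13) − (10)·(-11) = 162
since m = R²·116 − 162²:  R² = (26244 + -6640) / 116 = 169
R = √169 = 13  ⇒  r_B = 13 − 6 = 7

rB=7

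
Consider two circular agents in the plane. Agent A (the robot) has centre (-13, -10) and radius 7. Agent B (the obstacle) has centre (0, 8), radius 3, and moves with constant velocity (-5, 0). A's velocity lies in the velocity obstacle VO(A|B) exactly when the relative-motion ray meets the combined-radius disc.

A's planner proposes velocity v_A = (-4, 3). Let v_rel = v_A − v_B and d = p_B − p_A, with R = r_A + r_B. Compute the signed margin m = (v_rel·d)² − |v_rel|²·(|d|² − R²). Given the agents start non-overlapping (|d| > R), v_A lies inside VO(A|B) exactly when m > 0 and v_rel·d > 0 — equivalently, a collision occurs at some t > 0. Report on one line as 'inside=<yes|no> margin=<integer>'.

d = (13, 18),  |d|² = 493;  R = 7+3 = 10,  c = 493−10² = 393
v_rel = (1, 3),  |v_rel|² = 10;  v_rel·d = (1)·(13) + (3)·(18) = 67
10·t² − 134·t + 393 = 0  ⇒  m = 67² − 10·393 = 559
m = 559 > 0,  v_rel·d = 67 > 0  ⇒  inside

inside=yes margin=559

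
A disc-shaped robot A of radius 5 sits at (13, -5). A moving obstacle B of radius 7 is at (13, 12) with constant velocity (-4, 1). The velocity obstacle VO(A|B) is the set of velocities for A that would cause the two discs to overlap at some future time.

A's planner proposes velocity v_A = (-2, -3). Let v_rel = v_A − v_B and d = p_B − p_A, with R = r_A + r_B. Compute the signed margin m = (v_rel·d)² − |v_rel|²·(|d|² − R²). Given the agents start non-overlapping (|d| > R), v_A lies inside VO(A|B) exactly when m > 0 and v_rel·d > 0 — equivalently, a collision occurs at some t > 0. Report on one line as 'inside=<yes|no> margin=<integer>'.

d = (0, 17),  |d|² = 289;  R = 5+7 = 12,  c = 289−12² = 145
v_rel = (2, -4),  |v_rel|² = 20;  v_rel·d = (2)·(0) + (-4)·(17) = -68
20·t² + 136·t + 145 = 0  ⇒  m = (-68)² − 20·145 = 1724
m = 1724 > 0,  v_rel·d = -68 < 0  ⇒  outside

inside=no margin=1724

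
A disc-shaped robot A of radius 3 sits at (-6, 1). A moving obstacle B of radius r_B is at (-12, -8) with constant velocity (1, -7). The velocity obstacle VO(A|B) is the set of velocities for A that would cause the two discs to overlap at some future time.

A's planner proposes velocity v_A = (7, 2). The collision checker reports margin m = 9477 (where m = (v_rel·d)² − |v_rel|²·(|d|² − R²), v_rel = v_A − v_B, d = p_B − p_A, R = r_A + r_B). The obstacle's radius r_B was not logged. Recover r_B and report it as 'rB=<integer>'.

m = 9477
d = (-6, -9);  v_rel = (6, 9),  |v_rel|² = 117
v_rel×d = (6)·(-9) − (9)·(-6) = 0
since m = R²·117 − 0²:  R² = (0 + 9477) / 117 = 81
R = √81 = 9  ⇒  r_B = 9 − 3 = 6

rB=6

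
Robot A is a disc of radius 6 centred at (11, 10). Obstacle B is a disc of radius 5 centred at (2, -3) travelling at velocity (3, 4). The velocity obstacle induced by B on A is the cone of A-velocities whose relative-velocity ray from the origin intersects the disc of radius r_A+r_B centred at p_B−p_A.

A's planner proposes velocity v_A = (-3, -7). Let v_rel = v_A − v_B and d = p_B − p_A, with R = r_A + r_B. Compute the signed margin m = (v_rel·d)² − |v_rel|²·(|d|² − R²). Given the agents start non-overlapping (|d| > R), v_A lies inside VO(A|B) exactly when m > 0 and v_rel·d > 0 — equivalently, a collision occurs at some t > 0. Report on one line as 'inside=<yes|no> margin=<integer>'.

d = (-9, -13),  |d|² = 250;  R = 6+5 = 11,  c = 250−11² = 129
v_rel = (-6, -11),  |v_rel|² = 157;  v_rel·d = (-6)·(-9) + (-11)·(-13) = 197
157·t² − 394·t + 129 = 0  ⇒  m = 197² − 157·129 = 18556
m = 18556 > 0,  v_rel·d = 197 > 0  ⇒  inside

inside=yes margin=18556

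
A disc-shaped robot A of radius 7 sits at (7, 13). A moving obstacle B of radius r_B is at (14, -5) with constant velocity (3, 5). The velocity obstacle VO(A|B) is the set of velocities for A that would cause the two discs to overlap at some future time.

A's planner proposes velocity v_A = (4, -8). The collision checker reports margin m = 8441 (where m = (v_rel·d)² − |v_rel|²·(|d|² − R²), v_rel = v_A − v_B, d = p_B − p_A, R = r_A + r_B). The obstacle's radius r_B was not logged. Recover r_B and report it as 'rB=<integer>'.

m = 8441
d = (7, -18);  v_rel = (1, -13),  |v_rel|² = 170
v_rel×d = (1)·(-18) − (-13)·(7) = 73
since m = R²·170 − 73²:  R² = (5329 + 8441) / 170 = 81
R = √81 = 9  ⇒  r_B = 9 − 7 = 2

rB=2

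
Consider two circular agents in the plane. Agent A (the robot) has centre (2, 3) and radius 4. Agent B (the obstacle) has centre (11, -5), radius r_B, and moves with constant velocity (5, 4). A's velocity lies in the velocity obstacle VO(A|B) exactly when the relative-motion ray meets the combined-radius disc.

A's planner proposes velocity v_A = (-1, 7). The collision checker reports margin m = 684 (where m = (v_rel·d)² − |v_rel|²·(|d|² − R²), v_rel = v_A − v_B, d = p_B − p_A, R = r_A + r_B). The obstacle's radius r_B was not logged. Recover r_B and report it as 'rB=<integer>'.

m = 684
d = (9, -8);  v_rel = (-6, 3),  |v_rel|² = 45
v_rel×d = (-6)·(-8) − (3)·(9) = 21
since m = R²·45 − 21²:  R² = (441 + 684) / 45 = 25
R = √25 = 5  ⇒  r_B = 5 − 4 = 1

rB=1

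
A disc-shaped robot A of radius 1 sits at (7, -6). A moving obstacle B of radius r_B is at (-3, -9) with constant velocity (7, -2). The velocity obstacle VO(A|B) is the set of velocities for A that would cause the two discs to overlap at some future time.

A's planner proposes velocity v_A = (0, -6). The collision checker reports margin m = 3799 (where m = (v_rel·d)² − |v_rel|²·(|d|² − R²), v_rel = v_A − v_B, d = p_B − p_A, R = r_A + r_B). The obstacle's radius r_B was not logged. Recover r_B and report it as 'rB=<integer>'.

m = 3799
d = (-10, -3);  v_rel = (-7, -4),  |v_rel|² = 65
v_rel×d = (-7)·(-3) − (-4)·(-10) = -19
since m = R²·65 − (-19)²:  R² = (361 + 3799) / 65 = 64
R = √64 = 8  ⇒  r_B = 8 − 1 = 7

rB=7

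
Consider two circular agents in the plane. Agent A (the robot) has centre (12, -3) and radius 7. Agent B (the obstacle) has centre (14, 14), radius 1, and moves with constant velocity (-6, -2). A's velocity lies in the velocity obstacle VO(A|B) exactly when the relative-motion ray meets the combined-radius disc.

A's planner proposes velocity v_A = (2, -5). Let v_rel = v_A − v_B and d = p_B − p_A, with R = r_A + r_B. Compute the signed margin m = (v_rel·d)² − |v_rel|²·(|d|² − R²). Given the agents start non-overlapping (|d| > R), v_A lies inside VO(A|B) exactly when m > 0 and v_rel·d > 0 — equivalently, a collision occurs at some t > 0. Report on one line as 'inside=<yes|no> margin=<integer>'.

d = (2, 17),  |d|² = 293;  R = 7+1 = 8,  c = 293−8² = 229
v_rel = (8, -3),  |v_rel|² = 73;  v_rel·d = (8)·(2) + (-3)·(17) = -35
73·t² + 70·t + 229 = 0  ⇒  m = (-35)² − 73·229 = -15492
m = -15492 < 0,  v_rel·d = -35 < 0  ⇒  outside

inside=no margin=-15492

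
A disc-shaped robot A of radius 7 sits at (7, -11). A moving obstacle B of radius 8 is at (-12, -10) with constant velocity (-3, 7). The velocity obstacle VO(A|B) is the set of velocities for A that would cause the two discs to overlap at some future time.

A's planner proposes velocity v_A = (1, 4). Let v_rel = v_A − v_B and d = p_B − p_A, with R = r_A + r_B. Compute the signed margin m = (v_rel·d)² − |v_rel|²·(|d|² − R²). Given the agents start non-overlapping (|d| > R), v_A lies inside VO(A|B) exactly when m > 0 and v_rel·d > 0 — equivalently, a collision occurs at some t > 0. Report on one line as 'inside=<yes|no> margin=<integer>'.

d = (-19, 1),  |d|² = 362;  R = 7+8 = 15,  c = 362−15² = 137
v_rel = (4, -3),  |v_rel|² = 25;  v_rel·d = (4)·(-19) + (-3)·(1) = -79
25·t² + 158·t + 137 = 0  ⇒  m = (-79)² − 25·137 = 2816
m = 2816 > 0,  v_rel·d = -79 < 0  ⇒  outside

inside=no margin=2816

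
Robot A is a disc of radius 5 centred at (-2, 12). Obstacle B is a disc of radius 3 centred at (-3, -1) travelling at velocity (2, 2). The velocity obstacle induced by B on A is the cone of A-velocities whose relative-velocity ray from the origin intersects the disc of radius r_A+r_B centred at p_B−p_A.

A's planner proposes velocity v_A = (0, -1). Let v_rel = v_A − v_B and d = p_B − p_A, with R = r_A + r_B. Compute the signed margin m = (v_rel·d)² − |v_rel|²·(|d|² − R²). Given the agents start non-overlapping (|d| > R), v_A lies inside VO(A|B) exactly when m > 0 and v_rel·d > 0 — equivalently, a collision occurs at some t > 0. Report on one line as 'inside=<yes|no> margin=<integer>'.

d = (-1, -13),  |d|² = 170;  R = 5+3 = 8,  c = 170−8² = 106
v_rel = (-2, -3),  |v_rel|² = 13;  v_rel·d = (-2)·(-1) + (-3)·(-13) = 41
13·t² − 82·t + 106 = 0  ⇒  m = 41² − 13·106 = 303
m = 303 > 0,  v_rel·d = 41 > 0  ⇒  inside

inside=yes margin=303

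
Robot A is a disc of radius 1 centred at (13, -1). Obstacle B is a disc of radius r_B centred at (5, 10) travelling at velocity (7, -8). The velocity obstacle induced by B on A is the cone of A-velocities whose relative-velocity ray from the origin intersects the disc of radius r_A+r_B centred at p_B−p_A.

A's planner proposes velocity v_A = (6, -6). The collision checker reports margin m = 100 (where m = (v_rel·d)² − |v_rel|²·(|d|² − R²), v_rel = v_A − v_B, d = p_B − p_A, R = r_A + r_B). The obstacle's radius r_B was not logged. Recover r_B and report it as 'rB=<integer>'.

m = 100
d = (-8, 11);  v_rel = (-1, 2),  |v_rel|² = 5
v_rel×d = (-1)·(11) − (2)·(-8) = 5
since m = R²·5 − 5²:  R² = (25 + 100) / 5 = 25
R = √25 = 5  ⇒  r_B = 5 − 1 = 4

rB=4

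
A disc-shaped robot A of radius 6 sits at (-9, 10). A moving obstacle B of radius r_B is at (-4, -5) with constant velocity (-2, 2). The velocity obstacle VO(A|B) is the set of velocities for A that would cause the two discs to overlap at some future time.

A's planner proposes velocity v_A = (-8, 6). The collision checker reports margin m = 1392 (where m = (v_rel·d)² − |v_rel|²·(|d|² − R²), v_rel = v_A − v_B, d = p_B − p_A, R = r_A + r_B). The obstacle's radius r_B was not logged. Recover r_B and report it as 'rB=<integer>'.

m = 1392
d = (5, -15);  v_rel = (-6, 4),  |v_rel|² = 52
v_rel×d = (-6)·(-15) − (4)·(5) = 70
since m = R²·52 − 70²:  R² = (4900 + 1392) / 52 = 121
R = √121 = 11  ⇒  r_B = 11 − 6 = 5

rB=5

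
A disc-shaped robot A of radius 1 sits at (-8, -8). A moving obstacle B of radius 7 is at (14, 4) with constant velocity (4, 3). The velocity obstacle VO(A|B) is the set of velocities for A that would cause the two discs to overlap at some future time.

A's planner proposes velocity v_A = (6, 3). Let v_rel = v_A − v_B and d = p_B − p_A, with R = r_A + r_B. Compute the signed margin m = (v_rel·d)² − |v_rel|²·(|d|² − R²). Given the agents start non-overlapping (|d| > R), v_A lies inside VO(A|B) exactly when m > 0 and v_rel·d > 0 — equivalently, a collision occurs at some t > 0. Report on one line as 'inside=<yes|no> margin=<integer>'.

d = (22, 12),  |d|² = 628;  R = 1+7 = 8,  c = 628−8² = 564
v_rel = (2, 0),  |v_rel|² = 4;  v_rel·d = (2)·(22) + (0)·(12) = 44
4·t² − 88·t + 564 = 0  ⇒  m = 44² − 4·564 = -320
m = -320 < 0,  v_rel·d = 44 > 0  ⇒  outside

inside=no margin=-320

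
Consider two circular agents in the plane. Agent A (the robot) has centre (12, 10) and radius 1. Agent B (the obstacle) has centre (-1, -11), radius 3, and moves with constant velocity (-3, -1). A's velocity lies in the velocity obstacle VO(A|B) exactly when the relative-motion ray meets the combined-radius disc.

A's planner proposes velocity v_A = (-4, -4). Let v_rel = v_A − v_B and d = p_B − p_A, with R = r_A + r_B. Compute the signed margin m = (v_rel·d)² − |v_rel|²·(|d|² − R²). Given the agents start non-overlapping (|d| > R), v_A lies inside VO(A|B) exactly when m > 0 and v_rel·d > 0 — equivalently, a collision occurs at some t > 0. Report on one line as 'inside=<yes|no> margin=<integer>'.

d = (-13, -21),  |d|² = 610;  R = 1+3 = 4,  c = 610−4² = 594
v_rel = (-1, -3),  |v_rel|² = 10;  v_rel·d = (-1)·(-13) + (-3)·(-21) = 76
10·t² − 152·t + 594 = 0  ⇒  m = 76² − 10·594 = -164
m = -164 < 0,  v_rel·d = 76 > 0  ⇒  outside

inside=no margin=-164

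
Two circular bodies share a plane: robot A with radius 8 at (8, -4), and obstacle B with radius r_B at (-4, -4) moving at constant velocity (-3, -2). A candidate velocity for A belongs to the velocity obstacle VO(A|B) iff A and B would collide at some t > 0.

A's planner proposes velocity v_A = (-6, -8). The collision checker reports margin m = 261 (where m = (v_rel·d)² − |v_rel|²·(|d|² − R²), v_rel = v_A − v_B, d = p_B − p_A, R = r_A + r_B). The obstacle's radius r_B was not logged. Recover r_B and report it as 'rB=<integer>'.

m = 261
d = (-12, 0);  v_rel = (-3, -6),  |v_rel|² = 45
v_rel×d = (-3)·(0) − (-6)·(-12) = -72
since m = R²·45 − (-72)²:  R² = (5184 + 261) / 45 = 121
R = √121 = 11  ⇒  r_B = 11 − 8 = 3

rB=3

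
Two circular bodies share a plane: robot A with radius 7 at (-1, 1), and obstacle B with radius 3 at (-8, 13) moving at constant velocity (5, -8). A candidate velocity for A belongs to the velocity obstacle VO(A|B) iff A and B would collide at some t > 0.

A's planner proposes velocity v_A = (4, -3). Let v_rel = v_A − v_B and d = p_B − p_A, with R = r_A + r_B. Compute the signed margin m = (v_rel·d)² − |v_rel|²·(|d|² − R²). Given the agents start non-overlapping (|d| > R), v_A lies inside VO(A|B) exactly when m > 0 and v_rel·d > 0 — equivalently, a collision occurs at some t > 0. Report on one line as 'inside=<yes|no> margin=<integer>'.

d = (-7, 12),  |d|² = 193;  R = 7+3 = 10,  c = 193−10² = 93
v_rel = (-1, 5),  |v_rel|² = 26;  v_rel·d = (-1)·(-7) + (5)·(12) = 67
26·t² − 134·t + 93 = 0  ⇒  m = 67² − 26·93 = 2071
m = 2071 > 0,  v_rel·d = 67 > 0  ⇒  inside

inside=yes margin=2071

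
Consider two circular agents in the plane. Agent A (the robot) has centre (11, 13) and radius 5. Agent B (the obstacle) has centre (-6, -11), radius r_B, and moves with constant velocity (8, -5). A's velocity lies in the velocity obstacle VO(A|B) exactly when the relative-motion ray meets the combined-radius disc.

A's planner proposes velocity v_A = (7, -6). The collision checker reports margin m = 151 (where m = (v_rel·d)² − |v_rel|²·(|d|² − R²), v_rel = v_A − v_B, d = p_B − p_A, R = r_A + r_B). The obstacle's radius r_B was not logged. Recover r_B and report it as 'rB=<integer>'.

m = 151
d = (-17, -24);  v_rel = (-1, -1),  |v_rel|² = 2
v_rel×d = (-1)·(-24) − (-1)·(-17) = 7
since m = R²·2 − 7²:  R² = (49 + 151) / 2 = 100
R = √100 = 10  ⇒  r_B = 10 − 5 = 5

rB=5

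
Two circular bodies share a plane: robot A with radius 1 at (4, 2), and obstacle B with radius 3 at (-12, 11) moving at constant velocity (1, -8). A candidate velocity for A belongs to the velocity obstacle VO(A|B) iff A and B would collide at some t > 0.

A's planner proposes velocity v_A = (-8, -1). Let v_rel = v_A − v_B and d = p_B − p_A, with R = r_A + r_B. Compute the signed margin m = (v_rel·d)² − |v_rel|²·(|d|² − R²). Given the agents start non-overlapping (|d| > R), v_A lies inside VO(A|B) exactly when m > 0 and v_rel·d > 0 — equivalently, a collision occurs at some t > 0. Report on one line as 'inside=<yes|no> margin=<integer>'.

d = (-16, 9),  |d|² = 337;  R = 1+3 = 4,  c = 337−4² = 321
v_rel = (-9, 7),  |v_rel|² = 130;  v_rel·d = (-9)·(-16) + (7)·(9) = 207
130·t² − 414·t + 321 = 0  ⇒  m = 207² − 130·321 = 1119
m = 1119 > 0,  v_rel·d = 207 > 0  ⇒  inside

inside=yes margin=1119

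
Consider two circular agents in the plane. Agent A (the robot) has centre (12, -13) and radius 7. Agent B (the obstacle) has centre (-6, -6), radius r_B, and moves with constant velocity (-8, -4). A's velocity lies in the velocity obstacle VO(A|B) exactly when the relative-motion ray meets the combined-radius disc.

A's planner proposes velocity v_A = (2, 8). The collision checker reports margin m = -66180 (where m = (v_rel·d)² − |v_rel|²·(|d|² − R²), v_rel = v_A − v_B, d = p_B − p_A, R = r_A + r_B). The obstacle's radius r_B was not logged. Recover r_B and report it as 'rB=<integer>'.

m = -66180
d = (-18, 7);  v_rel = (10, 12),  |v_rel|² = 244
v_rel×d = (10)·(7) − (12)·(-18) = 286
since m = R²·244 − 286²:  R² = (81796 + -66180) / 244 = 64
R = √64 = 8  ⇒  r_B = 8 − 7 = 1

rB=1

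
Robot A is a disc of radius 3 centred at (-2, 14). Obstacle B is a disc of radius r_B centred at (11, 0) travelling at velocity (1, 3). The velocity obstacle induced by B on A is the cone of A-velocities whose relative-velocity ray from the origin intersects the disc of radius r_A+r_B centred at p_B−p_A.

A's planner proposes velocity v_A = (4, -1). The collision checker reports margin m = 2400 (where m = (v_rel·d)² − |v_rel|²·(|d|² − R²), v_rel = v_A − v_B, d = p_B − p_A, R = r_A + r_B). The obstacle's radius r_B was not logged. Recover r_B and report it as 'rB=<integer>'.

m = 2400
d = (13, -14);  v_rel = (3, -4),  |v_rel|² = 25
v_rel×d = (3)·(-14) − (-4)·(13) = 10
since m = R²·25 − 10²:  R² = (100 + 2400) / 25 = 100
R = √100 = 10  ⇒  r_B = 10 − 3 = 7

rB=7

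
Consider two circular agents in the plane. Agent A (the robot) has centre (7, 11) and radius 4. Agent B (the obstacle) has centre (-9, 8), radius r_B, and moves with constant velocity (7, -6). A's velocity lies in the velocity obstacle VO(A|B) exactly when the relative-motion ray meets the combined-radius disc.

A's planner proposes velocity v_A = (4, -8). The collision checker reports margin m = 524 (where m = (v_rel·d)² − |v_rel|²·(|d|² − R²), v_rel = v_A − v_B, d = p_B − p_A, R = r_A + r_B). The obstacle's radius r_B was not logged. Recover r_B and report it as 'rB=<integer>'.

m = 524
d = (-16, -3);  v_rel = (-3, -2),  |v_rel|² = 13
v_rel×d = (-3)·(-3) − (-2)·(-16) = -23
since m = R²·13 − (-23)²:  R² = (529 + 524) / 13 = 81
R = √81 = 9  ⇒  r_B = 9 − 4 = 5

rB=5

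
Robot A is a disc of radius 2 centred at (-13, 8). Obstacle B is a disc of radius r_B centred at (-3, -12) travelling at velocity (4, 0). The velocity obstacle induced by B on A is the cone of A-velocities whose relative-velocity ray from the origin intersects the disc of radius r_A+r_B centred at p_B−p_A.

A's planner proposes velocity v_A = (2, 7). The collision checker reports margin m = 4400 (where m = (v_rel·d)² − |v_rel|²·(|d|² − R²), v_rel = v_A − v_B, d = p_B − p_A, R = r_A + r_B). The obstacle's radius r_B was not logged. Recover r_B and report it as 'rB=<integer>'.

m = 4400
d = (10, -20);  v_rel = (-2, 7),  |v_rel|² = 53
v_rel×d = (-2)·(-20) − (7)·(10) = -30
since m = R²·53 − (-30)²:  R² = (900 + 4400) / 53 = 100
R = √100 = 10  ⇒  r_B = 10 − 2 = 8

rB=8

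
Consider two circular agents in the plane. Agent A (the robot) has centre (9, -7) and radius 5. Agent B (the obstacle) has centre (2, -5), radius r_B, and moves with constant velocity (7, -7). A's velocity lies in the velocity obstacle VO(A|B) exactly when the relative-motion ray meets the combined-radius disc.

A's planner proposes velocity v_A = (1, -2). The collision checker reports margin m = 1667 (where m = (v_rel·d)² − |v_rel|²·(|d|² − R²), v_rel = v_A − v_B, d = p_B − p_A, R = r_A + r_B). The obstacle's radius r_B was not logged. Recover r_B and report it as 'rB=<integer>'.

m = 1667
d = (-7, 2);  v_rel = (-6, 5),  |v_rel|² = 61
v_rel×d = (-6)·(2) − (5)·(-7) = 23
since m = R²·61 − 23²:  R² = (529 + 1667) / 61 = 36
R = √36 = 6  ⇒  r_B = 6 − 5 = 1

rB=1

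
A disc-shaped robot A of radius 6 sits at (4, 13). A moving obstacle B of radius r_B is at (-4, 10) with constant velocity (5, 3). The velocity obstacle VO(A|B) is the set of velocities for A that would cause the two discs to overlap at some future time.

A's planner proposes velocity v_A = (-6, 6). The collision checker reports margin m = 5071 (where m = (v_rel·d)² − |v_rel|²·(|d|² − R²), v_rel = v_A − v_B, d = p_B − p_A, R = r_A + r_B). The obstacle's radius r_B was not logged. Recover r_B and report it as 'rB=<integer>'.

m = 5071
d = (-8, -3);  v_rel = (-11, 3),  |v_rel|² = 130
v_rel×d = (-11)·(-3) − (3)·(-8) = 57
since m = R²·130 − 57²:  R² = (3249 + 5071) / 130 = 64
R = √64 = 8  ⇒  r_B = 8 − 6 = 2

rB=2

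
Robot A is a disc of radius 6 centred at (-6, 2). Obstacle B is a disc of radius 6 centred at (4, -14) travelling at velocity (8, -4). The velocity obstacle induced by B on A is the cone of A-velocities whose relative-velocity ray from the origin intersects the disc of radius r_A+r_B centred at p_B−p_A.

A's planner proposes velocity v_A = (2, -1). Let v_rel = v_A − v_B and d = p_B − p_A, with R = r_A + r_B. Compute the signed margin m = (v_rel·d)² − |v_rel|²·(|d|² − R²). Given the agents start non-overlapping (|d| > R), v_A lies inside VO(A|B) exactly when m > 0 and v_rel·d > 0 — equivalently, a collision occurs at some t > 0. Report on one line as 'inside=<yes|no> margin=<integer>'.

d = (10, -16),  |d|² = 356;  R = 6+6 = 12,  c = 356−12² = 212
v_rel = (-6, 3),  |v_rel|² = 45;  v_rel·d = (-6)·(10) + (3)·(-16) = -108
45·t² + 216·t + 212 = 0  ⇒  m = (-108)² − 45·212 = 2124
m = 2124 > 0,  v_rel·d = -108 < 0  ⇒  outside

inside=no margin=2124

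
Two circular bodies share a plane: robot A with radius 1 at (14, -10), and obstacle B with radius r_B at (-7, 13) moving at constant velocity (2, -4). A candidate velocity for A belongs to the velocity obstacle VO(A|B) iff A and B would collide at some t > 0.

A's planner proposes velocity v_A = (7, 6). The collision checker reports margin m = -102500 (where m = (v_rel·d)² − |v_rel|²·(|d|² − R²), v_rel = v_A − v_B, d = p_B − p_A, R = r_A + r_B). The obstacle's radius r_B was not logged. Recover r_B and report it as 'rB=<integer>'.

m = -102500
d = (-21, 23);  v_rel = (5, 10),  |v_rel|² = 125
v_rel×d = (5)·(23) − (10)·(-21) = 325
since m = R²·125 − 325²:  R² = (105625 + -102500) / 125 = 25
R = √25 = 5  ⇒  r_B = 5 − 1 = 4

rB=4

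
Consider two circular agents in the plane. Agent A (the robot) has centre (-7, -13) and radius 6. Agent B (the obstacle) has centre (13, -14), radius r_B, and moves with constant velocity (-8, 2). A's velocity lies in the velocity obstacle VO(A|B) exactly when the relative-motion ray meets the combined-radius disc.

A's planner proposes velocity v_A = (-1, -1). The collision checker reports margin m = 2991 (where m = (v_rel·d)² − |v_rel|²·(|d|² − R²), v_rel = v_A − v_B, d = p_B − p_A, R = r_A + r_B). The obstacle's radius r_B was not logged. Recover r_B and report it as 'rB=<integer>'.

m = 2991
d = (20, -1);  v_rel = (7, -3),  |v_rel|² = 58
v_rel×d = (7)·(-1) − (-3)·(20) = 53
since m = R²·58 − 53²:  R² = (2809 + 2991) / 58 = 100
R = √100 = 10  ⇒  r_B = 10 − 6 = 4

rB=4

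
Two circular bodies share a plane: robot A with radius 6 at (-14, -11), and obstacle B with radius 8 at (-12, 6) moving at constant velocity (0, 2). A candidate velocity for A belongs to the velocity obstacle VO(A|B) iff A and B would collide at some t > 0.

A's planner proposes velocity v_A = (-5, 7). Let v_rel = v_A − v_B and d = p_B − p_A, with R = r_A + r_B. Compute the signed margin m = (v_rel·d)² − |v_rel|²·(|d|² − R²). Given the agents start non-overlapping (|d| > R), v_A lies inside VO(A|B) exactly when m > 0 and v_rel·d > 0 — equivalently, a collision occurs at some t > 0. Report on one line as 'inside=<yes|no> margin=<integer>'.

d = (2, 17),  |d|² = 293;  R = 6+8 = 14,  c = 293−14² = 97
v_rel = (-5, 5),  |v_rel|² = 50;  v_rel·d = (-5)·(2) + (5)·(17) = 75
50·t² − 150·t + 97 = 0  ⇒  m = 75² − 50·97 = 775
m = 775 > 0,  v_rel·d = 75 > 0  ⇒  inside

inside=yes margin=775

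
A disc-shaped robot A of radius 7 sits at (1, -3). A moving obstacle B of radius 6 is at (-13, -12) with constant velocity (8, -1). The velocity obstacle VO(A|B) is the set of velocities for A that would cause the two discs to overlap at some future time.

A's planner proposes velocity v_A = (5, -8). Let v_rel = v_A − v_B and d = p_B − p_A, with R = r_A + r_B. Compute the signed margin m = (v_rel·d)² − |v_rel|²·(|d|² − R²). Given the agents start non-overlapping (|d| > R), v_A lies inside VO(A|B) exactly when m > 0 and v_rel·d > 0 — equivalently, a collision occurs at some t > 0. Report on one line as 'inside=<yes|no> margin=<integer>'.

d = (-14, -9),  |d|² = 277;  R = 7+6 = 13,  c = 277−13² = 108
v_rel = (-3, -7),  |v_rel|² = 58;  v_rel·d = (-3)·(-14) + (-7)·(-9) = 105
58·t² − 210·t + 108 = 0  ⇒  m = 105² − 58·108 = 4761
m = 4761 > 0,  v_rel·d = 105 > 0  ⇒  inside

inside=yes margin=4761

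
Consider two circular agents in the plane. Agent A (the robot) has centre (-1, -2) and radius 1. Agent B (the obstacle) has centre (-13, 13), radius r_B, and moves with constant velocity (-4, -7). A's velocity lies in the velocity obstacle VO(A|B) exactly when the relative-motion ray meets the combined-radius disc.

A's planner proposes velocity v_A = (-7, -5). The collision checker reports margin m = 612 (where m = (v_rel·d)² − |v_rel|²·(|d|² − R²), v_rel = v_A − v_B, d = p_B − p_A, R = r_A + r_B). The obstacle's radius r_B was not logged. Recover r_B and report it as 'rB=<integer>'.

m = 612
d = (-12, 15);  v_rel = (-3, 2),  |v_rel|² = 13
v_rel×d = (-3)·(15) − (2)·(-12) = -21
since m = R²·13 − (-21)²:  R² = (441 + 612) / 13 = 81
R = √81 = 9  ⇒  r_B = 9 − 1 = 8

rB=8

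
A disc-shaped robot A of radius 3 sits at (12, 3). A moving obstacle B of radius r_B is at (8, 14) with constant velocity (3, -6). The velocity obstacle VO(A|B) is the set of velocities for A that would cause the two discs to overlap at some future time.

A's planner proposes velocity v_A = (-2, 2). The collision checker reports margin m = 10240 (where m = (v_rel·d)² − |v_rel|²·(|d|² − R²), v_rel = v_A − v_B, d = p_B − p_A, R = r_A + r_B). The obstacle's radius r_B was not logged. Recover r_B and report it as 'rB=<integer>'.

m = 10240
d = (-4, 11);  v_rel = (-5, 8),  |v_rel|² = 89
v_rel×d = (-5)·(11) − (8)·(-4) = -23
since m = R²·89 − (-23)²:  R² = (529 + 10240) / 89 = 121
R = √121 = 11  ⇒  r_B = 11 − 3 = 8

rB=8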